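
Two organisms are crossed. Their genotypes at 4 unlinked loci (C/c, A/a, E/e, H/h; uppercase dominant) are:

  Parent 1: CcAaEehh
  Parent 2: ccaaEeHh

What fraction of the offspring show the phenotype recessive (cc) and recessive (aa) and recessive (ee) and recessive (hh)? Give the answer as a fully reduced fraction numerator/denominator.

P(cc aa ee hh) = 1/32

CcAaEehh gametes: CAEh×2, CAeh×2, CaEh×2, Caeh×2, cAEh×2, cAeh×2, caEh×2, caeh×2
ccaaEeHh gametes: caEH×4, caEh×4, caeH×4, caeh×4
CcAaEehh×ccaaEeHh grid (16·16=256): CcAaEEHh=8 CcAaEEhh=8 CcAaEeHh=16 CcAaEehh=16 CcAaeeHh=8 CcAaeehh=8 CcaaEEHh=8 CcaaEEhh=8 CcaaEeHh=16 CcaaEehh=16 CcaaeeHh=8 Ccaaeehh=8 ccAaEEHh=8 ccAaEEhh=8 ccAaEeHh=16 ccAaEehh=16 ccAaeeHh=8 ccAaeehh=8 ccaaEEHh=8 ccaaEEhh=8 ccaaEeHh=16 ccaaEehh=16 ccaaeeHh=8 ccaaeehh=8
cc aa ee hh hits 8/256; gcd=8; 8÷8/256÷8 = 1/32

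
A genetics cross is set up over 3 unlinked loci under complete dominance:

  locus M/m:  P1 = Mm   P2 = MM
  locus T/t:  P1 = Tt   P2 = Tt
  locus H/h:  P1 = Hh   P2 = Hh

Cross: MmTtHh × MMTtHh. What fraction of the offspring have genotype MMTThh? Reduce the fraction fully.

MmTtHh gametes: MTH×1, MTh×1, MtH×1, Mth×1, mTH×1, mTh×1, mtH×1, mth×1
MMTtHh gametes: MTH×2, MTh×2, MtH×2, Mth×2
MmTtHh×MMTtHh grid (8·8=64): MMTTHH=2 MMTTHh=4 MMTThh=2 MMTtHH=4 MMTtHh=8 MMTthh=4 MMttHH=2 MMttHh=4 MMtthh=2 MmTTHH=2 MmTTHh=4 MmTThh=2 MmTtHH=4 MmTtHh=8 MmTthh=4 MmttHH=2 MmttHh=4 Mmtthh=2
MMTThh hits 2/64; gcd=2; 2÷2/64÷2 = 1/32

P(MMTThh) = 1/32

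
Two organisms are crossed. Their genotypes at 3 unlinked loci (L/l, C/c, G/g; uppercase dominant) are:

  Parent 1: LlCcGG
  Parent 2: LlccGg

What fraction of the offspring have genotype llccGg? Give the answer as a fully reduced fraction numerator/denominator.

LlCcGG gametes: LCG×2, LcG×2, lCG×2, lcG×2
LlccGg gametes: LcG×2, Lcg×2, lcG×2, lcg×2
LlCcGG×LlccGg grid (8·8=64): LLCcGG=4 LLCcGg=4 LLccGG=4 LLccGg=4 LlCcGG=8 LlCcGg=8 LlccGG=8 LlccGg=8 llCcGG=4 llCcGg=4 llccGG=4 llccGg=4
llccGg hits 4/64; gcd=4; 4÷4/64÷4 = 1/16

P(llccGg) = 1/16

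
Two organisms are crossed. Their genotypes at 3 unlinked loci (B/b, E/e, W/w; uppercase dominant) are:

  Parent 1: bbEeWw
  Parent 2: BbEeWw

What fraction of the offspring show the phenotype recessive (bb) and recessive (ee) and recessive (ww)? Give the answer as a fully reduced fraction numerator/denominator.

bbEeWw gametes: bEW×2, bEw×2, beW×2, bew×2
BbEeWw gametes: BEW×1, BEw×1, BeW×1, Bew×1, bEW×1, bEw×1, beW×1, bew×1
bbEeWw×BbEeWw grid (8·8=64): BbEEWW=2 BbEEWw=4 BbEEww=2 BbEeWW=4 BbEeWw=8 BbEeww=4 BbeeWW=2 BbeeWw=4 Bbeeww=2 bbEEWW=2 bbEEWw=4 bbEEww=2 bbEeWW=4 bbEeWw=8 bbEeww=4 bbeeWW=2 bbeeWw=4 bbeeww=2
bb ee ww hits 2/64; gcd=2; 2÷2/64÷2 = 1/32

P(bb ee ww) = 1/32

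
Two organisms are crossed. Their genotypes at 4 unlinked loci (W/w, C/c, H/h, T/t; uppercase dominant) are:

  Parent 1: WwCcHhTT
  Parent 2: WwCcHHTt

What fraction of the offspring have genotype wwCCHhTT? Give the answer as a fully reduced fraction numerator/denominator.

WwCcHhTT gametes: WCHT×2, WChT×2, WcHT×2, WchT×2, wCHT×2, wChT×2, wcHT×2, wchT×2
WwCcHHTt gametes: WCHT×2, WCHt×2, WcHT×2, WcHt×2, wCHT×2, wCHt×2, wcHT×2, wcHt×2
WwCcHhTT×WwCcHHTt grid (16·16=256): WWCCHHTT=4 WWCCHHTt=4 WWCCHhTT=4 WWCCHhTt=4 WWCcHHTT=8 WWCcHHTt=8 WWCcHhTT=8 WWCcHhTt=8 WWccHHTT=4 WWccHHTt=4 WWccHhTT=4 WWccHhTt=4 WwCCHHTT=8 WwCCHHTt=8 WwCCHhTT=8 WwCCHhTt=8 WwCcHHTT=16 WwCcHHTt=16 WwCcHhTT=16 WwCcHhTt=16 WwccHHTT=8 WwccHHTt=8 WwccHhTT=8 WwccHhTt=8 wwCCHHTT=4 wwCCHHTt=4 wwCCHhTT=4 wwCCHhTt=4 wwCcHHTT=8 wwCcHHTt=8 wwCcHhTT=8 wwCcHhTt=8 wwccHHTT=4 wwccHHTt=4 wwccHhTT=4 wwccHhTt=4
wwCCHhTT hits 4/256; gcd=4; 4÷4/256÷4 = 1/64

P(wwCCHhTT) = 1/64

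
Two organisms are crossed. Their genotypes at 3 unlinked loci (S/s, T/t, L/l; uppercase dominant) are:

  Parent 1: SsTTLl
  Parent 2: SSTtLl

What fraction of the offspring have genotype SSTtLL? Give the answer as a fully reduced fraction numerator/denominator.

SsTTLl gametes: STL×2, STl×2, sTL×2, sTl×2
SSTtLl gametes: STL×2, STl×2, StL×2, Stl×2
SsTTLl×SSTtLl grid (8·8=64): SSTTLL=4 SSTTLl=8 SSTTll=4 SSTtLL=4 SSTtLl=8 SSTtll=4 SsTTLL=4 SsTTLl=8 SsTTll=4 SsTtLL=4 SsTtLl=8 SsTtll=4
SSTtLL hits 4/64; gcd=4; 4÷4/64÷4 = 1/16

P(SSTtLL) = 1/16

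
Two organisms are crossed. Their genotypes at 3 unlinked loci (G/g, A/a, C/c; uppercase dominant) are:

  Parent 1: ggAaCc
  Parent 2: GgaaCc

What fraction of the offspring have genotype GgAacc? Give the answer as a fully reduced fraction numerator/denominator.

ggAaCc gametes: gAC×2, gAc×2, gaC×2, gac×2
GgaaCc gametes: GaC×2, Gac×2, gaC×2, gac×2
ggAaCc×GgaaCc grid (8·8=64): GgAaCC=4 GgAaCc=8 GgAacc=4 GgaaCC=4 GgaaCc=8 Ggaacc=4 ggAaCC=4 ggAaCc=8 ggAacc=4 ggaaCC=4 ggaaCc=8 ggaacc=4
GgAacc hits 4/64; gcd=4; 4÷4/64÷4 = 1/16

P(GgAacc) = 1/16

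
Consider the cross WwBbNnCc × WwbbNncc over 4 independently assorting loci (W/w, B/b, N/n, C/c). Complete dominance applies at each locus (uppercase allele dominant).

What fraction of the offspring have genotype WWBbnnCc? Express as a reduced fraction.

P(WWBbnnCc) = 1/64

WwBbNnCc gametes: WBNC×1, WBNc×1, WBnC×1, WBnc×1, WbNC×1, WbNc×1, WbnC×1, Wbnc×1, wBNC×1, wBNc×1, wBnC×1, wBnc×1, wbNC×1, wbNc×1, wbnC×1, wbnc×1
WwbbNncc gametes: WbNc×4, Wbnc×4, wbNc×4, wbnc×4
WwBbNnCc×WwbbNncc grid (16·16=256): WWBbNNCc=4 WWBbNNcc=4 WWBbNnCc=8 WWBbNncc=8 WWBbnnCc=4 WWBbnncc=4 WWbbNNCc=4 WWbbNNcc=4 WWbbNnCc=8 WWbbNncc=8 WWbbnnCc=4 WWbbnncc=4 WwBbNNCc=8 WwBbNNcc=8 WwBbNnCc=16 WwBbNncc=16 WwBbnnCc=8 WwBbnncc=8 WwbbNNCc=8 WwbbNNcc=8 WwbbNnCc=16 WwbbNncc=16 WwbbnnCc=8 Wwbbnncc=8 wwBbNNCc=4 wwBbNNcc=4 wwBbNnCc=8 wwBbNncc=8 wwBbnnCc=4 wwBbnncc=4 wwbbNNCc=4 wwbbNNcc=4 wwbbNnCc=8 wwbbNncc=8 wwbbnnCc=4 wwbbnncc=4
WWBbnnCc hits 4/256; gcd=4; 4÷4/256÷4 = 1/64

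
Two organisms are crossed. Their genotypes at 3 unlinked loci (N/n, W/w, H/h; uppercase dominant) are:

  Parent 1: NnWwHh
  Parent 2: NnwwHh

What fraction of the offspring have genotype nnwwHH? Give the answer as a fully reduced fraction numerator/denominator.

P(nnwwHH) = 1/32

NnWwHh gametes: NWH×1, NWh×1, NwH×1, Nwh×1, nWH×1, nWh×1, nwH×1, nwh×1
NnwwHh gametes: NwH×2, Nwh×2, nwH×2, nwh×2
NnWwHh×NnwwHh grid (8·8=64): NNWwHH=2 NNWwHh=4 NNWwhh=2 NNwwHH=2 NNwwHh=4 NNwwhh=2 NnWwHH=4 NnWwHh=8 NnWwhh=4 NnwwHH=4 NnwwHh=8 Nnwwhh=4 nnWwHH=2 nnWwHh=4 nnWwhh=2 nnwwHH=2 nnwwHh=4 nnwwhh=2
nnwwHH hits 2/64; gcd=2; 2÷2/64÷2 = 1/32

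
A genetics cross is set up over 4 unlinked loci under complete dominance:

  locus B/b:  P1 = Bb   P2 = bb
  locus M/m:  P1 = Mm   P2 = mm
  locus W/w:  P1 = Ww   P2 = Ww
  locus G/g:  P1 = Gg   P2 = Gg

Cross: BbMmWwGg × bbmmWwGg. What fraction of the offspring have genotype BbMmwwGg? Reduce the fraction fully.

BbMmWwGg gametes: BMWG×1, BMWg×1, BMwG×1, BMwg×1, BmWG×1, BmWg×1, BmwG×1, Bmwg×1, bMWG×1, bMWg×1, bMwG×1, bMwg×1, bmWG×1, bmWg×1, bmwG×1, bmwg×1
bbmmWwGg gametes: bmWG×4, bmWg×4, bmwG×4, bmwg×4
BbMmWwGg×bbmmWwGg grid (16·16=256): BbMmWWGG=4 BbMmWWGg=8 BbMmWWgg=4 BbMmWwGG=8 BbMmWwGg=16 BbMmWwgg=8 BbMmwwGG=4 BbMmwwGg=8 BbMmwwgg=4 BbmmWWGG=4 BbmmWWGg=8 BbmmWWgg=4 BbmmWwGG=8 BbmmWwGg=16 BbmmWwgg=8 BbmmwwGG=4 BbmmwwGg=8 Bbmmwwgg=4 bbMmWWGG=4 bbMmWWGg=8 bbMmWWgg=4 bbMmWwGG=8 bbMmWwGg=16 bbMmWwgg=8 bbMmwwGG=4 bbMmwwGg=8 bbMmwwgg=4 bbmmWWGG=4 bbmmWWGg=8 bbmmWWgg=4 bbmmWwGG=8 bbmmWwGg=16 bbmmWwgg=8 bbmmwwGG=4 bbmmwwGg=8 bbmmwwgg=4
BbMmwwGg hits 8/256; gcd=8; 8÷8/256÷8 = 1/32

P(BbMmwwGg) = 1/32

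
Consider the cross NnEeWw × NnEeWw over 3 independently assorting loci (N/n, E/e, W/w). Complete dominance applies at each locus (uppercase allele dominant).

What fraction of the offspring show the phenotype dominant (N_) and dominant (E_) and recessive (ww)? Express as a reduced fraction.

P(N_ E_ ww) = 9/64

NnEeWw gametes: NEW×1, NEw×1, NeW×1, New×1, nEW×1, nEw×1, neW×1, new×1
NnEeWw gametes: NEW×1, NEw×1, NeW×1, New×1, nEW×1, nEw×1, neW×1, new×1
NnEeWw×NnEeWw grid (8·8=64): NNEEWW=1 NNEEWw=2 NNEEww=1 NNEeWW=2 NNEeWw=4 NNEeww=2 NNeeWW=1 NNeeWw=2 NNeeww=1 NnEEWW=2 NnEEWw=4 NnEEww=2 NnEeWW=4 NnEeWw=8 NnEeww=4 NneeWW=2 NneeWw=4 Nneeww=2 nnEEWW=1 nnEEWw=2 nnEEww=1 nnEeWW=2 nnEeWw=4 nnEeww=2 nneeWW=1 nneeWw=2 nneeww=1
N_ E_ ww hits 9/64; gcd=1; 9÷1/64÷1 = 9/64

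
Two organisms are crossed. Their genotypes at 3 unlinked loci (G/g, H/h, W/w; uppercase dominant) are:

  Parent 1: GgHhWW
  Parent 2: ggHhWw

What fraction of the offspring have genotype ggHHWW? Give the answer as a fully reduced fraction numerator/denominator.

P(ggHHWW) = 1/16

GgHhWW gametes: GHW×2, GhW×2, gHW×2, ghW×2
ggHhWw gametes: gHW×2, gHw×2, ghW×2, ghw×2
GgHhWW×ggHhWw grid (8·8=64): GgHHWW=4 GgHHWw=4 GgHhWW=8 GgHhWw=8 GghhWW=4 GghhWw=4 ggHHWW=4 ggHHWw=4 ggHhWW=8 ggHhWw=8 gghhWW=4 gghhWw=4
ggHHWW hits 4/64; gcd=4; 4÷4/64÷4 = 1/16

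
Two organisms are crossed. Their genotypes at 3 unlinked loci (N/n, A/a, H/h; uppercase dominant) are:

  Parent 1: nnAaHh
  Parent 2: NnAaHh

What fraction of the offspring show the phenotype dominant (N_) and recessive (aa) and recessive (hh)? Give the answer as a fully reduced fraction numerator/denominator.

P(N_ aa hh) = 1/32

nnAaHh gametes: nAH×2, nAh×2, naH×2, nah×2
NnAaHh gametes: NAH×1, NAh×1, NaH×1, Nah×1, nAH×1, nAh×1, naH×1, nah×1
nnAaHh×NnAaHh grid (8·8=64): NnAAHH=2 NnAAHh=4 NnAAhh=2 NnAaHH=4 NnAaHh=8 NnAahh=4 NnaaHH=2 NnaaHh=4 Nnaahh=2 nnAAHH=2 nnAAHh=4 nnAAhh=2 nnAaHH=4 nnAaHh=8 nnAahh=4 nnaaHH=2 nnaaHh=4 nnaahh=2
N_ aa hh hits 2/64; gcd=2; 2÷2/64÷2 = 1/32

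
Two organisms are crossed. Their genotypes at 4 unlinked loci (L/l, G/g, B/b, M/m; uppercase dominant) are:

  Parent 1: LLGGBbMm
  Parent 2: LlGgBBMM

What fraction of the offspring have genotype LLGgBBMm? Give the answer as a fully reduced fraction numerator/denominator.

P(LLGgBBMm) = 1/16

LLGGBbMm gametes: LGBM×4, LGBm×4, LGbM×4, LGbm×4
LlGgBBMM gametes: LGBM×4, LgBM×4, lGBM×4, lgBM×4
LLGGBbMm×LlGgBBMM grid (16·16=256): LLGGBBMM=16 LLGGBBMm=16 LLGGBbMM=16 LLGGBbMm=16 LLGgBBMM=16 LLGgBBMm=16 LLGgBbMM=16 LLGgBbMm=16 LlGGBBMM=16 LlGGBBMm=16 LlGGBbMM=16 LlGGBbMm=16 LlGgBBMM=16 LlGgBBMm=16 LlGgBbMM=16 LlGgBbMm=16
LLGgBBMm hits 16/256; gcd=16; 16÷16/256÷16 = 1/16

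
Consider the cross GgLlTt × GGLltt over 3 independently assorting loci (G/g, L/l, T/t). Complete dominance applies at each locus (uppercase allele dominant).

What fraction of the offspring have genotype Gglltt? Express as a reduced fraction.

P(Gglltt) = 1/16

GgLlTt gametes: GLT×1, GLt×1, GlT×1, Glt×1, gLT×1, gLt×1, glT×1, glt×1
GGLltt gametes: GLt×4, Glt×4
GgLlTt×GGLltt grid (8·8=64): GGLLTt=4 GGLLtt=4 GGLlTt=8 GGLltt=8 GGllTt=4 GGlltt=4 GgLLTt=4 GgLLtt=4 GgLlTt=8 GgLltt=8 GgllTt=4 Gglltt=4
Gglltt hits 4/64; gcd=4; 4÷4/64÷4 = 1/16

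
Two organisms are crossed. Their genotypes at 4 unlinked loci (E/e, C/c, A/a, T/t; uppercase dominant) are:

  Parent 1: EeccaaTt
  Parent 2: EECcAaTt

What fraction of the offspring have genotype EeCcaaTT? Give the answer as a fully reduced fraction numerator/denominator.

EeccaaTt gametes: EcaT×4, Ecat×4, ecaT×4, ecat×4
EECcAaTt gametes: ECAT×2, ECAt×2, ECaT×2, ECat×2, EcAT×2, EcAt×2, EcaT×2, Ecat×2
EeccaaTt×EECcAaTt grid (16·16=256): EECcAaTT=8 EECcAaTt=16 EECcAatt=8 EECcaaTT=8 EECcaaTt=16 EECcaatt=8 EEccAaTT=8 EEccAaTt=16 EEccAatt=8 EEccaaTT=8 EEccaaTt=16 EEccaatt=8 EeCcAaTT=8 EeCcAaTt=16 EeCcAatt=8 EeCcaaTT=8 EeCcaaTt=16 EeCcaatt=8 EeccAaTT=8 EeccAaTt=16 EeccAatt=8 EeccaaTT=8 EeccaaTt=16 Eeccaatt=8
EeCcaaTT hits 8/256; gcd=8; 8÷8/256÷8 = 1/32

P(EeCcaaTT) = 1/32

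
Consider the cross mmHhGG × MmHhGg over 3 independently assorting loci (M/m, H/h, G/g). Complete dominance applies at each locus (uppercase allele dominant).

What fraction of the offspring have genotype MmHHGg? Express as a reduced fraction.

mmHhGG gametes: mHG×4, mhG×4
MmHhGg gametes: MHG×1, MHg×1, MhG×1, Mhg×1, mHG×1, mHg×1, mhG×1, mhg×1
mmHhGG×MmHhGg grid (8·8=64): MmHHGG=4 MmHHGg=4 MmHhGG=8 MmHhGg=8 MmhhGG=4 MmhhGg=4 mmHHGG=4 mmHHGg=4 mmHhGG=8 mmHhGg=8 mmhhGG=4 mmhhGg=4
MmHHGg hits 4/64; gcd=4; 4÷4/64÷4 = 1/16

P(MmHHGg) = 1/16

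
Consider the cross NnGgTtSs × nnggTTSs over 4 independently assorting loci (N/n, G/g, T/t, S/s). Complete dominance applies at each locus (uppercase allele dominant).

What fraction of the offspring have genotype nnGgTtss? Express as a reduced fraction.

NnGgTtSs gametes: NGTS×1, NGTs×1, NGtS×1, NGts×1, NgTS×1, NgTs×1, NgtS×1, Ngts×1, nGTS×1, nGTs×1, nGtS×1, nGts×1, ngTS×1, ngTs×1, ngtS×1, ngts×1
nnggTTSs gametes: ngTS×8, ngTs×8
NnGgTtSs×nnggTTSs grid (16·16=256): NnGgTTSS=8 NnGgTTSs=16 NnGgTTss=8 NnGgTtSS=8 NnGgTtSs=16 NnGgTtss=8 NnggTTSS=8 NnggTTSs=16 NnggTTss=8 NnggTtSS=8 NnggTtSs=16 NnggTtss=8 nnGgTTSS=8 nnGgTTSs=16 nnGgTTss=8 nnGgTtSS=8 nnGgTtSs=16 nnGgTtss=8 nnggTTSS=8 nnggTTSs=16 nnggTTss=8 nnggTtSS=8 nnggTtSs=16 nnggTtss=8
nnGgTtss hits 8/256; gcd=8; 8÷8/256÷8 = 1/32

P(nnGgTtss) = 1/32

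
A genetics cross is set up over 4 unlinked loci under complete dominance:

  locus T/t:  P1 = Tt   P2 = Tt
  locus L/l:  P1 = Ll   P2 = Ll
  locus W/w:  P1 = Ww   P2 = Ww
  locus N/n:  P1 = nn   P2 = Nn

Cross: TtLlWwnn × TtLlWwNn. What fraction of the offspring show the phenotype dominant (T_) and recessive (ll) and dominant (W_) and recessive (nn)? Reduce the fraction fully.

P(T_ ll W_ nn) = 9/128

TtLlWwnn gametes: TLWn×2, TLwn×2, TlWn×2, Tlwn×2, tLWn×2, tLwn×2, tlWn×2, tlwn×2
TtLlWwNn gametes: TLWN×1, TLWn×1, TLwN×1, TLwn×1, TlWN×1, TlWn×1, TlwN×1, Tlwn×1, tLWN×1, tLWn×1, tLwN×1, tLwn×1, tlWN×1, tlWn×1, tlwN×1, tlwn×1
TtLlWwnn×TtLlWwNn grid (16·16=256): TTLLWWNn=2 TTLLWWnn=2 TTLLWwNn=4 TTLLWwnn=4 TTLLwwNn=2 TTLLwwnn=2 TTLlWWNn=4 TTLlWWnn=4 TTLlWwNn=8 TTLlWwnn=8 TTLlwwNn=4 TTLlwwnn=4 TTllWWNn=2 TTllWWnn=2 TTllWwNn=4 TTllWwnn=4 TTllwwNn=2 TTllwwnn=2 TtLLWWNn=4 TtLLWWnn=4 TtLLWwNn=8 TtLLWwnn=8 TtLLwwNn=4 TtLLwwnn=4 TtLlWWNn=8 TtLlWWnn=8 TtLlWwNn=16 TtLlWwnn=16 TtLlwwNn=8 TtLlwwnn=8 TtllWWNn=4 TtllWWnn=4 TtllWwNn=8 TtllWwnn=8 TtllwwNn=4 Ttllwwnn=4 ttLLWWNn=2 ttLLWWnn=2 ttLLWwNn=4 ttLLWwnn=4 ttLLwwNn=2 ttLLwwnn=2 ttLlWWNn=4 ttLlWWnn=4 ttLlWwNn=8 ttLlWwnn=8 ttLlwwNn=4 ttLlwwnn=4 ttllWWNn=2 ttllWWnn=2 ttllWwNn=4 ttllWwnn=4 ttllwwNn=2 ttllwwnn=2
T_ ll W_ nn hits 18/256; gcd=2; 18÷2/256÷2 = 9/128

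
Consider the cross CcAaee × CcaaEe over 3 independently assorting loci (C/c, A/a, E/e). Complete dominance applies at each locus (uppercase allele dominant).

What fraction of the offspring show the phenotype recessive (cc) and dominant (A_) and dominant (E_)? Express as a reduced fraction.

P(cc A_ E_) = 1/16

CcAaee gametes: CAe×2, Cae×2, cAe×2, cae×2
CcaaEe gametes: CaE×2, Cae×2, caE×2, cae×2
CcAaee×CcaaEe grid (8·8=64): CCAaEe=4 CCAaee=4 CCaaEe=4 CCaaee=4 CcAaEe=8 CcAaee=8 CcaaEe=8 Ccaaee=8 ccAaEe=4 ccAaee=4 ccaaEe=4 ccaaee=4
cc A_ E_ hits 4/64; gcd=4; 4÷4/64÷4 = 1/16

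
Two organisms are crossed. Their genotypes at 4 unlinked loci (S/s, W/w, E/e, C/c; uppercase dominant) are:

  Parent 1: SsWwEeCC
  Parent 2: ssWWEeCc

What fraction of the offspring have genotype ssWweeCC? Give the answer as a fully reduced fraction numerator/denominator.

P(ssWweeCC) = 1/32

SsWwEeCC gametes: SWEC×2, SWeC×2, SwEC×2, SweC×2, sWEC×2, sWeC×2, swEC×2, sweC×2
ssWWEeCc gametes: sWEC×4, sWEc×4, sWeC×4, sWec×4
SsWwEeCC×ssWWEeCc grid (16·16=256): SsWWEECC=8 SsWWEECc=8 SsWWEeCC=16 SsWWEeCc=16 SsWWeeCC=8 SsWWeeCc=8 SsWwEECC=8 SsWwEECc=8 SsWwEeCC=16 SsWwEeCc=16 SsWweeCC=8 SsWweeCc=8 ssWWEECC=8 ssWWEECc=8 ssWWEeCC=16 ssWWEeCc=16 ssWWeeCC=8 ssWWeeCc=8 ssWwEECC=8 ssWwEECc=8 ssWwEeCC=16 ssWwEeCc=16 ssWweeCC=8 ssWweeCc=8
ssWweeCC hits 8/256; gcd=8; 8÷8/256÷8 = 1/32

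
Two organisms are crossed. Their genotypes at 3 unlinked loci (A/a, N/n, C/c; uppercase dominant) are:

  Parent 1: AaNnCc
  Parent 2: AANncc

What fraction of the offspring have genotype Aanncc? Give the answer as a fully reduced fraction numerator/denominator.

AaNnCc gametes: ANC×1, ANc×1, AnC×1, Anc×1, aNC×1, aNc×1, anC×1, anc×1
AANncc gametes: ANc×4, Anc×4
AaNnCc×AANncc grid (8·8=64): AANNCc=4 AANNcc=4 AANnCc=8 AANncc=8 AAnnCc=4 AAnncc=4 AaNNCc=4 AaNNcc=4 AaNnCc=8 AaNncc=8 AannCc=4 Aanncc=4
Aanncc hits 4/64; gcd=4; 4÷4/64÷4 = 1/16

P(Aanncc) = 1/16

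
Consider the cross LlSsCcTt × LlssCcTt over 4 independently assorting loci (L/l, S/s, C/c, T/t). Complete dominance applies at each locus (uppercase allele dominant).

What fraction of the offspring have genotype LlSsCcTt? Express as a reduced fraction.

LlSsCcTt gametes: LSCT×1, LSCt×1, LScT×1, LSct×1, LsCT×1, LsCt×1, LscT×1, Lsct×1, lSCT×1, lSCt×1, lScT×1, lSct×1, lsCT×1, lsCt×1, lscT×1, lsct×1
LlssCcTt gametes: LsCT×2, LsCt×2, LscT×2, Lsct×2, lsCT×2, lsCt×2, lscT×2, lsct×2
LlSsCcTt×LlssCcTt grid (16·16=256): LLSsCCTT=2 LLSsCCTt=4 LLSsCCtt=2 LLSsCcTT=4 LLSsCcTt=8 LLSsCctt=4 LLSsccTT=2 LLSsccTt=4 LLSscctt=2 LLssCCTT=2 LLssCCTt=4 LLssCCtt=2 LLssCcTT=4 LLssCcTt=8 LLssCctt=4 LLssccTT=2 LLssccTt=4 LLsscctt=2 LlSsCCTT=4 LlSsCCTt=8 LlSsCCtt=4 LlSsCcTT=8 LlSsCcTt=16 LlSsCctt=8 LlSsccTT=4 LlSsccTt=8 LlSscctt=4 LlssCCTT=4 LlssCCTt=8 LlssCCtt=4 LlssCcTT=8 LlssCcTt=16 LlssCctt=8 LlssccTT=4 LlssccTt=8 Llsscctt=4 llSsCCTT=2 llSsCCTt=4 llSsCCtt=2 llSsCcTT=4 llSsCcTt=8 llSsCctt=4 llSsccTT=2 llSsccTt=4 llSscctt=2 llssCCTT=2 llssCCTt=4 llssCCtt=2 llssCcTT=4 llssCcTt=8 llssCctt=4 llssccTT=2 llssccTt=4 llsscctt=2
LlSsCcTt hits 16/256; gcd=16; 16÷16/256÷16 = 1/16

P(LlSsCcTt) = 1/16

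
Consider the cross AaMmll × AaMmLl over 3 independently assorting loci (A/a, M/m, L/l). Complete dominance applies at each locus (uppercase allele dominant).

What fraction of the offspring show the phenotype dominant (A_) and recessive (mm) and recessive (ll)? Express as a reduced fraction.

AaMmll gametes: AMl×2, Aml×2, aMl×2, aml×2
AaMmLl gametes: AML×1, AMl×1, AmL×1, Aml×1, aML×1, aMl×1, amL×1, aml×1
AaMmll×AaMmLl grid (8·8=64): AAMMLl=2 AAMMll=2 AAMmLl=4 AAMmll=4 AAmmLl=2 AAmmll=2 AaMMLl=4 AaMMll=4 AaMmLl=8 AaMmll=8 AammLl=4 Aammll=4 aaMMLl=2 aaMMll=2 aaMmLl=4 aaMmll=4 aammLl=2 aammll=2
A_ mm ll hits 6/64; gcd=2; 6÷2/64÷2 = 3/32

P(A_ mm ll) = 3/32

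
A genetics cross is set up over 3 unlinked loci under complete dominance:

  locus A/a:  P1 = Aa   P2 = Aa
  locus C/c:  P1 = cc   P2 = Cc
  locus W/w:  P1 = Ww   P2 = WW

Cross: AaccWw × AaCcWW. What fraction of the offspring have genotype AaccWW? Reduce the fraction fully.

P(AaccWW) = 1/8

AaccWw gametes: AcW×2, Acw×2, acW×2, acw×2
AaCcWW gametes: ACW×2, AcW×2, aCW×2, acW×2
AaccWw×AaCcWW grid (8·8=64): AACcWW=4 AACcWw=4 AAccWW=4 AAccWw=4 AaCcWW=8 AaCcWw=8 AaccWW=8 AaccWw=8 aaCcWW=4 aaCcWw=4 aaccWW=4 aaccWw=4
AaccWW hits 8/64; gcd=8; 8÷8/64÷8 = 1/8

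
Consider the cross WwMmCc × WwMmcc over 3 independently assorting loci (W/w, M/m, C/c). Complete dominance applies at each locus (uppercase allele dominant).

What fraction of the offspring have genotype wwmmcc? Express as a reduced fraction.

WwMmCc gametes: WMC×1, WMc×1, WmC×1, Wmc×1, wMC×1, wMc×1, wmC×1, wmc×1
WwMmcc gametes: WMc×2, Wmc×2, wMc×2, wmc×2
WwMmCc×WwMmcc grid (8·8=64): WWMMCc=2 WWMMcc=2 WWMmCc=4 WWMmcc=4 WWmmCc=2 WWmmcc=2 WwMMCc=4 WwMMcc=4 WwMmCc=8 WwMmcc=8 WwmmCc=4 Wwmmcc=4 wwMMCc=2 wwMMcc=2 wwMmCc=4 wwMmcc=4 wwmmCc=2 wwmmcc=2
wwmmcc hits 2/64; gcd=2; 2÷2/64÷2 = 1/32

P(wwmmcc) = 1/32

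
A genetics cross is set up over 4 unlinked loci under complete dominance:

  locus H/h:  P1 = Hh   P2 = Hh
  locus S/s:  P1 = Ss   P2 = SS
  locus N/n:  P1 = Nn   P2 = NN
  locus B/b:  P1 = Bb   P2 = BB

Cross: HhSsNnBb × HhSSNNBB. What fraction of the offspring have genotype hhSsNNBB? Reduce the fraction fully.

P(hhSsNNBB) = 1/32

HhSsNnBb gametes: HSNB×1, HSNb×1, HSnB×1, HSnb×1, HsNB×1, HsNb×1, HsnB×1, Hsnb×1, hSNB×1, hSNb×1, hSnB×1, hSnb×1, hsNB×1, hsNb×1, hsnB×1, hsnb×1
HhSSNNBB gametes: HSNB×8, hSNB×8
HhSsNnBb×HhSSNNBB grid (16·16=256): HHSSNNBB=8 HHSSNNBb=8 HHSSNnBB=8 HHSSNnBb=8 HHSsNNBB=8 HHSsNNBb=8 HHSsNnBB=8 HHSsNnBb=8 HhSSNNBB=16 HhSSNNBb=16 HhSSNnBB=16 HhSSNnBb=16 HhSsNNBB=16 HhSsNNBb=16 HhSsNnBB=16 HhSsNnBb=16 hhSSNNBB=8 hhSSNNBb=8 hhSSNnBB=8 hhSSNnBb=8 hhSsNNBB=8 hhSsNNBb=8 hhSsNnBB=8 hhSsNnBb=8
hhSsNNBB hits 8/256; gcd=8; 8÷8/256÷8 = 1/32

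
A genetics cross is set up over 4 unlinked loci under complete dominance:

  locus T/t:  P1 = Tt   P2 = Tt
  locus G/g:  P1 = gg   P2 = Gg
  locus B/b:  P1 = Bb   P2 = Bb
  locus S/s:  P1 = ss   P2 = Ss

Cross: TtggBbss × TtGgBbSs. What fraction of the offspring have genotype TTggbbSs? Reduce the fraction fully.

TtggBbss gametes: TgBs×4, Tgbs×4, tgBs×4, tgbs×4
TtGgBbSs gametes: TGBS×1, TGBs×1, TGbS×1, TGbs×1, TgBS×1, TgBs×1, TgbS×1, Tgbs×1, tGBS×1, tGBs×1, tGbS×1, tGbs×1, tgBS×1, tgBs×1, tgbS×1, tgbs×1
TtggBbss×TtGgBbSs grid (16·16=256): TTGgBBSs=4 TTGgBBss=4 TTGgBbSs=8 TTGgBbss=8 TTGgbbSs=4 TTGgbbss=4 TTggBBSs=4 TTggBBss=4 TTggBbSs=8 TTggBbss=8 TTggbbSs=4 TTggbbss=4 TtGgBBSs=8 TtGgBBss=8 TtGgBbSs=16 TtGgBbss=16 TtGgbbSs=8 TtGgbbss=8 TtggBBSs=8 TtggBBss=8 TtggBbSs=16 TtggBbss=16 TtggbbSs=8 Ttggbbss=8 ttGgBBSs=4 ttGgBBss=4 ttGgBbSs=8 ttGgBbss=8 ttGgbbSs=4 ttGgbbss=4 ttggBBSs=4 ttggBBss=4 ttggBbSs=8 ttggBbss=8 ttggbbSs=4 ttggbbss=4
TTggbbSs hits 4/256; gcd=4; 4÷4/256÷4 = 1/64

P(TTggbbSs) = 1/64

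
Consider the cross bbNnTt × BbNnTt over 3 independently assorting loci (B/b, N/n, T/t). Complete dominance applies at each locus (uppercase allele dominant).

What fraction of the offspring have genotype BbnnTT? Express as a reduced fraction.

P(BbnnTT) = 1/32

bbNnTt gametes: bNT×2, bNt×2, bnT×2, bnt×2
BbNnTt gametes: BNT×1, BNt×1, BnT×1, Bnt×1, bNT×1, bNt×1, bnT×1, bnt×1
bbNnTt×BbNnTt grid (8·8=64): BbNNTT=2 BbNNTt=4 BbNNtt=2 BbNnTT=4 BbNnTt=8 BbNntt=4 BbnnTT=2 BbnnTt=4 Bbnntt=2 bbNNTT=2 bbNNTt=4 bbNNtt=2 bbNnTT=4 bbNnTt=8 bbNntt=4 bbnnTT=2 bbnnTt=4 bbnntt=2
BbnnTT hits 2/64; gcd=2; 2÷2/64÷2 = 1/32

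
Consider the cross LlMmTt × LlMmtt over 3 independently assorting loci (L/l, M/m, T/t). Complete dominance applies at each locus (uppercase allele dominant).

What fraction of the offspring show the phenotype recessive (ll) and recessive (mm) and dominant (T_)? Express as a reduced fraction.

LlMmTt gametes: LMT×1, LMt×1, LmT×1, Lmt×1, lMT×1, lMt×1, lmT×1, lmt×1
LlMmtt gametes: LMt×2, Lmt×2, lMt×2, lmt×2
LlMmTt×LlMmtt grid (8·8=64): LLMMTt=2 LLMMtt=2 LLMmTt=4 LLMmtt=4 LLmmTt=2 LLmmtt=2 LlMMTt=4 LlMMtt=4 LlMmTt=8 LlMmtt=8 LlmmTt=4 Llmmtt=4 llMMTt=2 llMMtt=2 llMmTt=4 llMmtt=4 llmmTt=2 llmmtt=2
ll mm T_ hits 2/64; gcd=2; 2÷2/64÷2 = 1/32

P(ll mm T_) = 1/32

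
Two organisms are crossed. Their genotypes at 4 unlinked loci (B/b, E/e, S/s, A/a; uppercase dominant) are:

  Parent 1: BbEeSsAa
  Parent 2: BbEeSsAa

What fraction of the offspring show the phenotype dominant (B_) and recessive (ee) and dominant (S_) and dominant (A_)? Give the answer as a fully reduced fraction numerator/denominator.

P(B_ ee S_ A_) = 27/256

BbEeSsAa gametes: BESA×1, BESa×1, BEsA×1, BEsa×1, BeSA×1, BeSa×1, BesA×1, Besa×1, bESA×1, bESa×1, bEsA×1, bEsa×1, beSA×1, beSa×1, besA×1, besa×1
BbEeSsAa gametes: BESA×1, BESa×1, BEsA×1, BEsa×1, BeSA×1, BeSa×1, BesA×1, Besa×1, bESA×1, bESa×1, bEsA×1, bEsa×1, beSA×1, beSa×1, besA×1, besa×1
BbEeSsAa×BbEeSsAa grid (16·16=256): BBEESSAA=1 BBEESSAa=2 BBEESSaa=1 BBEESsAA=2 BBEESsAa=4 BBEESsaa=2 BBEEssAA=1 BBEEssAa=2 BBEEssaa=1 BBEeSSAA=2 BBEeSSAa=4 BBEeSSaa=2 BBEeSsAA=4 BBEeSsAa=8 BBEeSsaa=4 BBEessAA=2 BBEessAa=4 BBEessaa=2 BBeeSSAA=1 BBeeSSAa=2 BBeeSSaa=1 BBeeSsAA=2 BBeeSsAa=4 BBeeSsaa=2 BBeessAA=1 BBeessAa=2 BBeessaa=1 BbEESSAA=2 BbEESSAa=4 BbEESSaa=2 BbEESsAA=4 BbEESsAa=8 BbEESsaa=4 BbEEssAA=2 BbEEssAa=4 BbEEssaa=2 BbEeSSAA=4 BbEeSSAa=8 BbEeSSaa=4 BbEeSsAA=8 BbEeSsAa=16 BbEeSsaa=8 BbEessAA=4 BbEessAa=8 BbEessaa=4 BbeeSSAA=2 BbeeSSAa=4 BbeeSSaa=2 BbeeSsAA=4 BbeeSsAa=8 BbeeSsaa=4 BbeessAA=2 BbeessAa=4 Bbeessaa=2 bbEESSAA=1 bbEESSAa=2 bbEESSaa=1 bbEESsAA=2 bbEESsAa=4 bbEESsaa=2 bbEEssAA=1 bbEEssAa=2 bbEEssaa=1 bbEeSSAA=2 bbEeSSAa=4 bbEeSSaa=2 bbEeSsAA=4 bbEeSsAa=8 bbEeSsaa=4 bbEessAA=2 bbEessAa=4 bbEessaa=2 bbeeSSAA=1 bbeeSSAa=2 bbeeSSaa=1 bbeeSsAA=2 bbeeSsAa=4 bbeeSsaa=2 bbeessAA=1 bbeessAa=2 bbeessaa=1
B_ ee S_ A_ hits 27/256; gcd=1; 27÷1/256÷1 = 27/256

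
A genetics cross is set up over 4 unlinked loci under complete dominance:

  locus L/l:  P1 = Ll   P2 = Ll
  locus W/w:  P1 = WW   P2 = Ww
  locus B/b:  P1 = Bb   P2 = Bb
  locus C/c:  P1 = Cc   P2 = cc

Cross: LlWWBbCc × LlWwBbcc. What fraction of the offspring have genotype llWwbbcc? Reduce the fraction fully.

P(llWwbbcc) = 1/64

LlWWBbCc gametes: LWBC×2, LWBc×2, LWbC×2, LWbc×2, lWBC×2, lWBc×2, lWbC×2, lWbc×2
LlWwBbcc gametes: LWBc×2, LWbc×2, LwBc×2, Lwbc×2, lWBc×2, lWbc×2, lwBc×2, lwbc×2
LlWWBbCc×LlWwBbcc grid (16·16=256): LLWWBBCc=4 LLWWBBcc=4 LLWWBbCc=8 LLWWBbcc=8 LLWWbbCc=4 LLWWbbcc=4 LLWwBBCc=4 LLWwBBcc=4 LLWwBbCc=8 LLWwBbcc=8 LLWwbbCc=4 LLWwbbcc=4 LlWWBBCc=8 LlWWBBcc=8 LlWWBbCc=16 LlWWBbcc=16 LlWWbbCc=8 LlWWbbcc=8 LlWwBBCc=8 LlWwBBcc=8 LlWwBbCc=16 LlWwBbcc=16 LlWwbbCc=8 LlWwbbcc=8 llWWBBCc=4 llWWBBcc=4 llWWBbCc=8 llWWBbcc=8 llWWbbCc=4 llWWbbcc=4 llWwBBCc=4 llWwBBcc=4 llWwBbCc=8 llWwBbcc=8 llWwbbCc=4 llWwbbcc=4
llWwbbcc hits 4/256; gcd=4; 4÷4/256÷4 = 1/64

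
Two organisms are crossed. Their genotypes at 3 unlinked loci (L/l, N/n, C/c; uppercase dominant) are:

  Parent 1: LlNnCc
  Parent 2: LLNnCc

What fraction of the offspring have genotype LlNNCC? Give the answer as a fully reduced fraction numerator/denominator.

P(LlNNCC) = 1/32

LlNnCc gametes: LNC×1, LNc×1, LnC×1, Lnc×1, lNC×1, lNc×1, lnC×1, lnc×1
LLNnCc gametes: LNC×2, LNc×2, LnC×2, Lnc×2
LlNnCc×LLNnCc grid (8·8=64): LLNNCC=2 LLNNCc=4 LLNNcc=2 LLNnCC=4 LLNnCc=8 LLNncc=4 LLnnCC=2 LLnnCc=4 LLnncc=2 LlNNCC=2 LlNNCc=4 LlNNcc=2 LlNnCC=4 LlNnCc=8 LlNncc=4 LlnnCC=2 LlnnCc=4 Llnncc=2
LlNNCC hits 2/64; gcd=2; 2÷2/64÷2 = 1/32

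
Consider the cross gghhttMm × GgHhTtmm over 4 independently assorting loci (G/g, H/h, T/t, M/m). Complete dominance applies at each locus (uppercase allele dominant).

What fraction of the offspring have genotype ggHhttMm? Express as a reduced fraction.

P(ggHhttMm) = 1/16

gghhttMm gametes: ghtM×8, ghtm×8
GgHhTtmm gametes: GHTm×2, GHtm×2, GhTm×2, Ghtm×2, gHTm×2, gHtm×2, ghTm×2, ghtm×2
gghhttMm×GgHhTtmm grid (16·16=256): GgHhTtMm=16 GgHhTtmm=16 GgHhttMm=16 GgHhttmm=16 GghhTtMm=16 GghhTtmm=16 GghhttMm=16 Gghhttmm=16 ggHhTtMm=16 ggHhTtmm=16 ggHhttMm=16 ggHhttmm=16 gghhTtMm=16 gghhTtmm=16 gghhttMm=16 gghhttmm=16
ggHhttMm hits 16/256; gcd=16; 16÷16/256÷16 = 1/16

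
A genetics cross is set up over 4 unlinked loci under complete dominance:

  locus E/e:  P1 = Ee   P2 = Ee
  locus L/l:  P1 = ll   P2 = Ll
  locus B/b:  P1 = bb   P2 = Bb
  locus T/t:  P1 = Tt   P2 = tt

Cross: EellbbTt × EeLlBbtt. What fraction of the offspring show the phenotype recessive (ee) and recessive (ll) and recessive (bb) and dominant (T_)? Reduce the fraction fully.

P(ee ll bb T_) = 1/32

EellbbTt gametes: ElbT×4, Elbt×4, elbT×4, elbt×4
EeLlBbtt gametes: ELBt×2, ELbt×2, ElBt×2, Elbt×2, eLBt×2, eLbt×2, elBt×2, elbt×2
EellbbTt×EeLlBbtt grid (16·16=256): EELlBbTt=8 EELlBbtt=8 EELlbbTt=8 EELlbbtt=8 EEllBbTt=8 EEllBbtt=8 EEllbbTt=8 EEllbbtt=8 EeLlBbTt=16 EeLlBbtt=16 EeLlbbTt=16 EeLlbbtt=16 EellBbTt=16 EellBbtt=16 EellbbTt=16 Eellbbtt=16 eeLlBbTt=8 eeLlBbtt=8 eeLlbbTt=8 eeLlbbtt=8 eellBbTt=8 eellBbtt=8 eellbbTt=8 eellbbtt=8
ee ll bb T_ hits 8/256; gcd=8; 8÷8/256÷8 = 1/32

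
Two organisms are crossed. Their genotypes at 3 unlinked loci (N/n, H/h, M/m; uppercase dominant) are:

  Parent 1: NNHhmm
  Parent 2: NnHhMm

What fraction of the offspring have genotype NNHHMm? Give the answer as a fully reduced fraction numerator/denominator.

NNHhmm gametes: NHm×4, Nhm×4
NnHhMm gametes: NHM×1, NHm×1, NhM×1, Nhm×1, nHM×1, nHm×1, nhM×1, nhm×1
NNHhmm×NnHhMm grid (8·8=64): NNHHMm=4 NNHHmm=4 NNHhMm=8 NNHhmm=8 NNhhMm=4 NNhhmm=4 NnHHMm=4 NnHHmm=4 NnHhMm=8 NnHhmm=8 NnhhMm=4 Nnhhmm=4
NNHHMm hits 4/64; gcd=4; 4÷4/64÷4 = 1/16

P(NNHHMm) = 1/16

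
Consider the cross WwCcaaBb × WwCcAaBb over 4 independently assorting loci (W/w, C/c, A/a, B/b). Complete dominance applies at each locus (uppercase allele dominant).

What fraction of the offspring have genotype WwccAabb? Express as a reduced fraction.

WwCcaaBb gametes: WCaB×2, WCab×2, WcaB×2, Wcab×2, wCaB×2, wCab×2, wcaB×2, wcab×2
WwCcAaBb gametes: WCAB×1, WCAb×1, WCaB×1, WCab×1, WcAB×1, WcAb×1, WcaB×1, Wcab×1, wCAB×1, wCAb×1, wCaB×1, wCab×1, wcAB×1, wcAb×1, wcaB×1, wcab×1
WwCcaaBb×WwCcAaBb grid (16·16=256): WWCCAaBB=2 WWCCAaBb=4 WWCCAabb=2 WWCCaaBB=2 WWCCaaBb=4 WWCCaabb=2 WWCcAaBB=4 WWCcAaBb=8 WWCcAabb=4 WWCcaaBB=4 WWCcaaBb=8 WWCcaabb=4 WWccAaBB=2 WWccAaBb=4 WWccAabb=2 WWccaaBB=2 WWccaaBb=4 WWccaabb=2 WwCCAaBB=4 WwCCAaBb=8 WwCCAabb=4 WwCCaaBB=4 WwCCaaBb=8 WwCCaabb=4 WwCcAaBB=8 WwCcAaBb=16 WwCcAabb=8 WwCcaaBB=8 WwCcaaBb=16 WwCcaabb=8 WwccAaBB=4 WwccAaBb=8 WwccAabb=4 WwccaaBB=4 WwccaaBb=8 Wwccaabb=4 wwCCAaBB=2 wwCCAaBb=4 wwCCAabb=2 wwCCaaBB=2 wwCCaaBb=4 wwCCaabb=2 wwCcAaBB=4 wwCcAaBb=8 wwCcAabb=4 wwCcaaBB=4 wwCcaaBb=8 wwCcaabb=4 wwccAaBB=2 wwccAaBb=4 wwccAabb=2 wwccaaBB=2 wwccaaBb=4 wwccaabb=2
WwccAabb hits 4/256; gcd=4; 4÷4/256÷4 = 1/64

P(WwccAabb) = 1/64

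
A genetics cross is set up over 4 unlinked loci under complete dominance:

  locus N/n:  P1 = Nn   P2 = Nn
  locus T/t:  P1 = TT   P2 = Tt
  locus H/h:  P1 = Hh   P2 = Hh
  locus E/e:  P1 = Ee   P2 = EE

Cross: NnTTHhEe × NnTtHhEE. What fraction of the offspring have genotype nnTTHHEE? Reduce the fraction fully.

P(nnTTHHEE) = 1/64

NnTTHhEe gametes: NTHE×2, NTHe×2, NThE×2, NThe×2, nTHE×2, nTHe×2, nThE×2, nThe×2
NnTtHhEE gametes: NTHE×2, NThE×2, NtHE×2, NthE×2, nTHE×2, nThE×2, ntHE×2, nthE×2
NnTTHhEe×NnTtHhEE grid (16·16=256): NNTTHHEE=4 NNTTHHEe=4 NNTTHhEE=8 NNTTHhEe=8 NNTThhEE=4 NNTThhEe=4 NNTtHHEE=4 NNTtHHEe=4 NNTtHhEE=8 NNTtHhEe=8 NNTthhEE=4 NNTthhEe=4 NnTTHHEE=8 NnTTHHEe=8 NnTTHhEE=16 NnTTHhEe=16 NnTThhEE=8 NnTThhEe=8 NnTtHHEE=8 NnTtHHEe=8 NnTtHhEE=16 NnTtHhEe=16 NnTthhEE=8 NnTthhEe=8 nnTTHHEE=4 nnTTHHEe=4 nnTTHhEE=8 nnTTHhEe=8 nnTThhEE=4 nnTThhEe=4 nnTtHHEE=4 nnTtHHEe=4 nnTtHhEE=8 nnTtHhEe=8 nnTthhEE=4 nnTthhEe=4
nnTTHHEE hits 4/256; gcd=4; 4÷4/256÷4 = 1/64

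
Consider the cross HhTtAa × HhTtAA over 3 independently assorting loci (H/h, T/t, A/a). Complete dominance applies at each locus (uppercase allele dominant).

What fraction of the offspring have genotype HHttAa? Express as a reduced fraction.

P(HHttAa) = 1/32

HhTtAa gametes: HTA×1, HTa×1, HtA×1, Hta×1, hTA×1, hTa×1, htA×1, hta×1
HhTtAA gametes: HTA×2, HtA×2, hTA×2, htA×2
HhTtAa×HhTtAA grid (8·8=64): HHTTAA=2 HHTTAa=2 HHTtAA=4 HHTtAa=4 HHttAA=2 HHttAa=2 HhTTAA=4 HhTTAa=4 HhTtAA=8 HhTtAa=8 HhttAA=4 HhttAa=4 hhTTAA=2 hhTTAa=2 hhTtAA=4 hhTtAa=4 hhttAA=2 hhttAa=2
HHttAa hits 2/64; gcd=2; 2÷2/64÷2 = 1/32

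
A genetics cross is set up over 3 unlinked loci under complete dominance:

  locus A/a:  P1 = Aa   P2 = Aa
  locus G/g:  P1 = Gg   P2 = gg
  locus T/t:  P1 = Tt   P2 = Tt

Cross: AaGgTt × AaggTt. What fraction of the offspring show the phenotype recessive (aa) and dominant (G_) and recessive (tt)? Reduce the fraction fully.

P(aa G_ tt) = 1/32

AaGgTt gametes: AGT×1, AGt×1, AgT×1, Agt×1, aGT×1, aGt×1, agT×1, agt×1
AaggTt gametes: AgT×2, Agt×2, agT×2, agt×2
AaGgTt×AaggTt grid (8·8=64): AAGgTT=2 AAGgTt=4 AAGgtt=2 AAggTT=2 AAggTt=4 AAggtt=2 AaGgTT=4 AaGgTt=8 AaGgtt=4 AaggTT=4 AaggTt=8 Aaggtt=4 aaGgTT=2 aaGgTt=4 aaGgtt=2 aaggTT=2 aaggTt=4 aaggtt=2
aa G_ tt hits 2/64; gcd=2; 2÷2/64÷2 = 1/32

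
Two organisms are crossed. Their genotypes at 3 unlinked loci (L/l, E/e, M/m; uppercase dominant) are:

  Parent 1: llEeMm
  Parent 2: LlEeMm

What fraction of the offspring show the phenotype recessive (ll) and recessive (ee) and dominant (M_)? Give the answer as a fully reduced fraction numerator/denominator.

llEeMm gametes: lEM×2, lEm×2, leM×2, lem×2
LlEeMm gametes: LEM×1, LEm×1, LeM×1, Lem×1, lEM×1, lEm×1, leM×1, lem×1
llEeMm×LlEeMm grid (8·8=64): LlEEMM=2 LlEEMm=4 LlEEmm=2 LlEeMM=4 LlEeMm=8 LlEemm=4 LleeMM=2 LleeMm=4 Lleemm=2 llEEMM=2 llEEMm=4 llEEmm=2 llEeMM=4 llEeMm=8 llEemm=4 lleeMM=2 lleeMm=4 lleemm=2
ll ee M_ hits 6/64; gcd=2; 6÷2/64÷2 = 3/32

P(ll ee M_) = 3/32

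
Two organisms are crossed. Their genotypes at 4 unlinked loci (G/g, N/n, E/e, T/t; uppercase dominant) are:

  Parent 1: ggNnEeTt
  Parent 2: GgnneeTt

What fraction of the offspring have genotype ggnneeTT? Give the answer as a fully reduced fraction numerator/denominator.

ggNnEeTt gametes: gNET×2, gNEt×2, gNeT×2, gNet×2, gnET×2, gnEt×2, gneT×2, gnet×2
GgnneeTt gametes: GneT×4, Gnet×4, gneT×4, gnet×4
ggNnEeTt×GgnneeTt grid (16·16=256): GgNnEeTT=8 GgNnEeTt=16 GgNnEett=8 GgNneeTT=8 GgNneeTt=16 GgNneett=8 GgnnEeTT=8 GgnnEeTt=16 GgnnEett=8 GgnneeTT=8 GgnneeTt=16 Ggnneett=8 ggNnEeTT=8 ggNnEeTt=16 ggNnEett=8 ggNneeTT=8 ggNneeTt=16 ggNneett=8 ggnnEeTT=8 ggnnEeTt=16 ggnnEett=8 ggnneeTT=8 ggnneeTt=16 ggnneett=8
ggnneeTT hits 8/256; gcd=8; 8÷8/256÷8 = 1/32

P(ggnneeTT) = 1/32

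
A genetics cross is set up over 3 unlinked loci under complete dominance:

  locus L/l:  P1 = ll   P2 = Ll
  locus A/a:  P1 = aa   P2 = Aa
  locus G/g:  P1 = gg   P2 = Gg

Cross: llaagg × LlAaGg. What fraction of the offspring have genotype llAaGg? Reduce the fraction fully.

llaagg gametes: lag×8
LlAaGg gametes: LAG×1, LAg×1, LaG×1, Lag×1, lAG×1, lAg×1, laG×1, lag×1
llaagg×LlAaGg grid (8·8=64): LlAaGg=8 LlAagg=8 LlaaGg=8 Llaagg=8 llAaGg=8 llAagg=8 llaaGg=8 llaagg=8
llAaGg hits 8/64; gcd=8; 8÷8/64÷8 = 1/8

P(llAaGg) = 1/8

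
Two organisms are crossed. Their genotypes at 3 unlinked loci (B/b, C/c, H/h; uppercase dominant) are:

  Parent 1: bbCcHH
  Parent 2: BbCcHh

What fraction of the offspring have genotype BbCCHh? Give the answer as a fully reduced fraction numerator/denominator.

P(BbCCHh) = 1/16

bbCcHH gametes: bCH×4, bcH×4
BbCcHh gametes: BCH×1, BCh×1, BcH×1, Bch×1, bCH×1, bCh×1, bcH×1, bch×1
bbCcHH×BbCcHh grid (8·8=64): BbCCHH=4 BbCCHh=4 BbCcHH=8 BbCcHh=8 BbccHH=4 BbccHh=4 bbCCHH=4 bbCCHh=4 bbCcHH=8 bbCcHh=8 bbccHH=4 bbccHh=4
BbCCHh hits 4/64; gcd=4; 4÷4/64÷4 = 1/16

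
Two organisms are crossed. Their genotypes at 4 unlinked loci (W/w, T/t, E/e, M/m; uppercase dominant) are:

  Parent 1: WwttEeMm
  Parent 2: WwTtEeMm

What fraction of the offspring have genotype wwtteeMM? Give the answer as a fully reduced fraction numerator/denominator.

WwttEeMm gametes: WtEM×2, WtEm×2, WteM×2, Wtem×2, wtEM×2, wtEm×2, wteM×2, wtem×2
WwTtEeMm gametes: WTEM×1, WTEm×1, WTeM×1, WTem×1, WtEM×1, WtEm×1, WteM×1, Wtem×1, wTEM×1, wTEm×1, wTeM×1, wTem×1, wtEM×1, wtEm×1, wteM×1, wtem×1
WwttEeMm×WwTtEeMm grid (16·16=256): WWTtEEMM=2 WWTtEEMm=4 WWTtEEmm=2 WWTtEeMM=4 WWTtEeMm=8 WWTtEemm=4 WWTteeMM=2 WWTteeMm=4 WWTteemm=2 WWttEEMM=2 WWttEEMm=4 WWttEEmm=2 WWttEeMM=4 WWttEeMm=8 WWttEemm=4 WWtteeMM=2 WWtteeMm=4 WWtteemm=2 WwTtEEMM=4 WwTtEEMm=8 WwTtEEmm=4 WwTtEeMM=8 WwTtEeMm=16 WwTtEemm=8 WwTteeMM=4 WwTteeMm=8 WwTteemm=4 WwttEEMM=4 WwttEEMm=8 WwttEEmm=4 WwttEeMM=8 WwttEeMm=16 WwttEemm=8 WwtteeMM=4 WwtteeMm=8 Wwtteemm=4 wwTtEEMM=2 wwTtEEMm=4 wwTtEEmm=2 wwTtEeMM=4 wwTtEeMm=8 wwTtEemm=4 wwTteeMM=2 wwTteeMm=4 wwTteemm=2 wwttEEMM=2 wwttEEMm=4 wwttEEmm=2 wwttEeMM=4 wwttEeMm=8 wwttEemm=4 wwtteeMM=2 wwtteeMm=4 wwtteemm=2
wwtteeMM hits 2/256; gcd=2; 2÷2/256÷2 = 1/128

P(wwtteeMM) = 1/128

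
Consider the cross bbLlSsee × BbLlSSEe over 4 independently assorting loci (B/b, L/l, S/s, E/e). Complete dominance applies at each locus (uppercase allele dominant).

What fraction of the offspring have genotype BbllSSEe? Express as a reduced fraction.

bbLlSsee gametes: bLSe×4, bLse×4, blSe×4, blse×4
BbLlSSEe gametes: BLSE×2, BLSe×2, BlSE×2, BlSe×2, bLSE×2, bLSe×2, blSE×2, blSe×2
bbLlSsee×BbLlSSEe grid (16·16=256): BbLLSSEe=8 BbLLSSee=8 BbLLSsEe=8 BbLLSsee=8 BbLlSSEe=16 BbLlSSee=16 BbLlSsEe=16 BbLlSsee=16 BbllSSEe=8 BbllSSee=8 BbllSsEe=8 BbllSsee=8 bbLLSSEe=8 bbLLSSee=8 bbLLSsEe=8 bbLLSsee=8 bbLlSSEe=16 bbLlSSee=16 bbLlSsEe=16 bbLlSsee=16 bbllSSEe=8 bbllSSee=8 bbllSsEe=8 bbllSsee=8
BbllSSEe hits 8/256; gcd=8; 8÷8/256÷8 = 1/32

P(BbllSSEe) = 1/32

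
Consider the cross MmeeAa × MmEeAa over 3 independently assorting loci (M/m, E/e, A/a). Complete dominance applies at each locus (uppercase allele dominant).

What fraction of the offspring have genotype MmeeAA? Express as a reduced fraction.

P(MmeeAA) = 1/16

MmeeAa gametes: MeA×2, Mea×2, meA×2, mea×2
MmEeAa gametes: MEA×1, MEa×1, MeA×1, Mea×1, mEA×1, mEa×1, meA×1, mea×1
MmeeAa×MmEeAa grid (8·8=64): MMEeAA=2 MMEeAa=4 MMEeaa=2 MMeeAA=2 MMeeAa=4 MMeeaa=2 MmEeAA=4 MmEeAa=8 MmEeaa=4 MmeeAA=4 MmeeAa=8 Mmeeaa=4 mmEeAA=2 mmEeAa=4 mmEeaa=2 mmeeAA=2 mmeeAa=4 mmeeaa=2
MmeeAA hits 4/64; gcd=4; 4÷4/64÷4 = 1/16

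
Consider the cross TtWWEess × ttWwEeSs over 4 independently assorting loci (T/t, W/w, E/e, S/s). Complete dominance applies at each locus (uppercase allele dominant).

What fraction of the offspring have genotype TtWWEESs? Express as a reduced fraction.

TtWWEess gametes: TWEs×4, TWes×4, tWEs×4, tWes×4
ttWwEeSs gametes: tWES×2, tWEs×2, tWeS×2, tWes×2, twES×2, twEs×2, tweS×2, twes×2
TtWWEess×ttWwEeSs grid (16·16=256): TtWWEESs=8 TtWWEEss=8 TtWWEeSs=16 TtWWEess=16 TtWWeeSs=8 TtWWeess=8 TtWwEESs=8 TtWwEEss=8 TtWwEeSs=16 TtWwEess=16 TtWweeSs=8 TtWweess=8 ttWWEESs=8 ttWWEEss=8 ttWWEeSs=16 ttWWEess=16 ttWWeeSs=8 ttWWeess=8 ttWwEESs=8 ttWwEEss=8 ttWwEeSs=16 ttWwEess=16 ttWweeSs=8 ttWweess=8
TtWWEESs hits 8/256; gcd=8; 8÷8/256÷8 = 1/32

P(TtWWEESs) = 1/32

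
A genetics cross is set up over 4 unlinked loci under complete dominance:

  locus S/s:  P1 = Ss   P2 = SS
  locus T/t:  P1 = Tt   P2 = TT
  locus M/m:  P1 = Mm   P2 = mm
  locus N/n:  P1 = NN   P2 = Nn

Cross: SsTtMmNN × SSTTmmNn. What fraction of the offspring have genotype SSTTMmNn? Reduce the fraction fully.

SsTtMmNN gametes: STMN×2, STmN×2, StMN×2, StmN×2, sTMN×2, sTmN×2, stMN×2, stmN×2
SSTTmmNn gametes: STmN×8, STmn×8
SsTtMmNN×SSTTmmNn grid (16·16=256): SSTTMmNN=16 SSTTMmNn=16 SSTTmmNN=16 SSTTmmNn=16 SSTtMmNN=16 SSTtMmNn=16 SSTtmmNN=16 SSTtmmNn=16 SsTTMmNN=16 SsTTMmNn=16 SsTTmmNN=16 SsTTmmNn=16 SsTtMmNN=16 SsTtMmNn=16 SsTtmmNN=16 SsTtmmNn=16
SSTTMmNn hits 16/256; gcd=16; 16÷16/256÷16 = 1/16

P(SSTTMmNn) = 1/16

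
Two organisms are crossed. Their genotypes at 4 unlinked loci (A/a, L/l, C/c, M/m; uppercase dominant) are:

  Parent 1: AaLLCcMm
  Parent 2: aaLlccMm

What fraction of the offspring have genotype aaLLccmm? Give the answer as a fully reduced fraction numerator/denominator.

P(aaLLccmm) = 1/32

AaLLCcMm gametes: ALCM×2, ALCm×2, ALcM×2, ALcm×2, aLCM×2, aLCm×2, aLcM×2, aLcm×2
aaLlccMm gametes: aLcM×4, aLcm×4, alcM×4, alcm×4
AaLLCcMm×aaLlccMm grid (16·16=256): AaLLCcMM=8 AaLLCcMm=16 AaLLCcmm=8 AaLLccMM=8 AaLLccMm=16 AaLLccmm=8 AaLlCcMM=8 AaLlCcMm=16 AaLlCcmm=8 AaLlccMM=8 AaLlccMm=16 AaLlccmm=8 aaLLCcMM=8 aaLLCcMm=16 aaLLCcmm=8 aaLLccMM=8 aaLLccMm=16 aaLLccmm=8 aaLlCcMM=8 aaLlCcMm=16 aaLlCcmm=8 aaLlccMM=8 aaLlccMm=16 aaLlccmm=8
aaLLccmm hits 8/256; gcd=8; 8÷8/256÷8 = 1/32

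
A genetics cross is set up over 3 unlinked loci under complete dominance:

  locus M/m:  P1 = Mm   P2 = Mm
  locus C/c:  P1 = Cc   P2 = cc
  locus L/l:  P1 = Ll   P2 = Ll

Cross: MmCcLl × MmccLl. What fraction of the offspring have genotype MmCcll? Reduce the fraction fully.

P(MmCcll) = 1/16

MmCcLl gametes: MCL×1, MCl×1, McL×1, Mcl×1, mCL×1, mCl×1, mcL×1, mcl×1
MmccLl gametes: McL×2, Mcl×2, mcL×2, mcl×2
MmCcLl×MmccLl grid (8·8=64): MMCcLL=2 MMCcLl=4 MMCcll=2 MMccLL=2 MMccLl=4 MMccll=2 MmCcLL=4 MmCcLl=8 MmCcll=4 MmccLL=4 MmccLl=8 Mmccll=4 mmCcLL=2 mmCcLl=4 mmCcll=2 mmccLL=2 mmccLl=4 mmccll=2
MmCcll hits 4/64; gcd=4; 4÷4/64÷4 = 1/16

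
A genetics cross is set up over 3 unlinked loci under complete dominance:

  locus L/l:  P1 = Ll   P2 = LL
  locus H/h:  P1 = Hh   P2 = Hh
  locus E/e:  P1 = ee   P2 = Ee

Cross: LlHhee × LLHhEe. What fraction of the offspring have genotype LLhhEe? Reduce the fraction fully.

P(LLhhEe) = 1/16

LlHhee gametes: LHe×2, Lhe×2, lHe×2, lhe×2
LLHhEe gametes: LHE×2, LHe×2, LhE×2, Lhe×2
LlHhee×LLHhEe grid (8·8=64): LLHHEe=4 LLHHee=4 LLHhEe=8 LLHhee=8 LLhhEe=4 LLhhee=4 LlHHEe=4 LlHHee=4 LlHhEe=8 LlHhee=8 LlhhEe=4 Llhhee=4
LLhhEe hits 4/64; gcd=4; 4÷4/64÷4 = 1/16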